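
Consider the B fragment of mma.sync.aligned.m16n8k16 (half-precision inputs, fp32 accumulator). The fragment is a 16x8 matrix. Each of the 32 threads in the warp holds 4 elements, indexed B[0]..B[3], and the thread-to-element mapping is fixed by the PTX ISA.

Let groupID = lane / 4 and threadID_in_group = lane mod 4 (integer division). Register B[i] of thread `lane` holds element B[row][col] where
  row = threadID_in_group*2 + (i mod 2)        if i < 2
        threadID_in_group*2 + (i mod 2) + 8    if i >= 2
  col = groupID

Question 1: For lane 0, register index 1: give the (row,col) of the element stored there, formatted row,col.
1,0

L=0->g=0>>2=0, t=0&3=0
[1]->row 0·2+1+0=1  col g=0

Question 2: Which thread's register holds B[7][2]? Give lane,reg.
c:2=>grp=2  r:7=>rB=0,tig=3,lo=1
L=2*4+3=11  i=0*2+1=1

11,1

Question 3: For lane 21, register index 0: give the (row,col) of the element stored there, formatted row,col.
21: gid=5,tid=1
[0] (1*2+0+0,5) = (2,5)

2,5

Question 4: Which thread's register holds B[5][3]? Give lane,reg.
c=3→G=3  r=5→rhi=0,T=2,p=1
L=3*4+2=14  i=0*2+1=1

14,1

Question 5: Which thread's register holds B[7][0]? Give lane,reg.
c=0⇒gr=0  r=7⇒Rb=0,th=3,odd=1
L=0*4+3=3  i=0*2+1=1

3,1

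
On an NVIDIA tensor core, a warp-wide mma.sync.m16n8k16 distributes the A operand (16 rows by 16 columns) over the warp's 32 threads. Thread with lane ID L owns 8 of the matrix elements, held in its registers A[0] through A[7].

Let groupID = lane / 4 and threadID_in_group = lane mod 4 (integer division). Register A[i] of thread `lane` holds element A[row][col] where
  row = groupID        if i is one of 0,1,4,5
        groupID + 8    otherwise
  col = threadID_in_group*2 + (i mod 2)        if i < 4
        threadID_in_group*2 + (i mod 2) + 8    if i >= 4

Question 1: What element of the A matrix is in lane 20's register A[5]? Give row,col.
5,9

L=20->gid=20>>2=5, tid=20&3=0
[5]->row 5+0=5  col 0·2+1+8=9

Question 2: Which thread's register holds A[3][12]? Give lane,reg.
14,4

r=3->g=3,rb=0  c=12->cb=1,t=2,b0=0
L=3*4+2=14  i=1*4+0*2+0=4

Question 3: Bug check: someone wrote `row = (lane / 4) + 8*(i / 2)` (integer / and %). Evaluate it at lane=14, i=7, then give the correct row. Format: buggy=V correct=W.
`(lane / 4) + 8*(i / 2)`[14,7]→27
L=14→G=14>>2=3, T=14&3=2
[7]→row 3+8=11  col 2·2+1+8=13
row: 27 vs 11

buggy=27 correct=11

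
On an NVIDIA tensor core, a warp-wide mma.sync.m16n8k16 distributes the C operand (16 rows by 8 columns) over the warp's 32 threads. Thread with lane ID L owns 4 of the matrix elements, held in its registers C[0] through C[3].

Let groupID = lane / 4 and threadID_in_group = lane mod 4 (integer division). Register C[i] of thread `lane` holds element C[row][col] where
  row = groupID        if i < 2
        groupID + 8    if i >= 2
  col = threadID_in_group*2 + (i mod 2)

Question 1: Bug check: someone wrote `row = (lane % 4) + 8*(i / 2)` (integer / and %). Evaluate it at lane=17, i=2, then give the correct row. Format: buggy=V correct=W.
buggy=9 correct=12

`(lane % 4) + 8*(i / 2)`[17,2]→9
L=17→G=17>>2=4, T=17&3=1
[2]→row 4+8=12  col 1·2+0=2
row: 9 vs 12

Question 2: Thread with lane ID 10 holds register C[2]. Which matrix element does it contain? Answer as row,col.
10,4

lane 10: grp=2 (10/4), tig=2 (10%4)
i=2: r=2+8=10, c=2*2+0=4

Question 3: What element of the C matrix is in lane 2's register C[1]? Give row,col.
L=2->gid=2>>2=0, tid=2&3=2
[1]->row 0+0=0  col 2·2+1=5

0,5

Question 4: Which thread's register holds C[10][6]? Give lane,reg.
11,2

r=10→G=2,rhi=1  c=6→T=3,p=0
L=2*4+3=11  i=1*2+0=2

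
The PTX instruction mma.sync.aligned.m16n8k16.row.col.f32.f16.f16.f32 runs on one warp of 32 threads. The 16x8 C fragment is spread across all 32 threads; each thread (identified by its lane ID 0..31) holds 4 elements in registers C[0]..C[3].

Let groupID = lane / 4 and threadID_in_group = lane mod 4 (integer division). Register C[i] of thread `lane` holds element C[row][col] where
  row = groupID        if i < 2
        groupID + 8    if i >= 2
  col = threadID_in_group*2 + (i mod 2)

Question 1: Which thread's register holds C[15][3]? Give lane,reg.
29,3

r=15⇒gr=7,Rb=1  c=3⇒th=1,odd=1
L=7*4+1=29  i=1*2+1=3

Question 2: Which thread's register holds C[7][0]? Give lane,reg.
r:7=>grp=7,rB=0  c:0=>tig=0,lo=0
L=7*4+0=28  i=0*2+0=0

28,0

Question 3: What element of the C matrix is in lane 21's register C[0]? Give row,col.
5,2

lane 21: g=5 (21/4), t=1 (21%4)
i=0: r=5+0=5, c=1*2+0=2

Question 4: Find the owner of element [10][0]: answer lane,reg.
8,2

r: 10->gid=2,r8=1  c: 0->tid=0,i&1=0
L=2*4+0=8  i=1*2+0=2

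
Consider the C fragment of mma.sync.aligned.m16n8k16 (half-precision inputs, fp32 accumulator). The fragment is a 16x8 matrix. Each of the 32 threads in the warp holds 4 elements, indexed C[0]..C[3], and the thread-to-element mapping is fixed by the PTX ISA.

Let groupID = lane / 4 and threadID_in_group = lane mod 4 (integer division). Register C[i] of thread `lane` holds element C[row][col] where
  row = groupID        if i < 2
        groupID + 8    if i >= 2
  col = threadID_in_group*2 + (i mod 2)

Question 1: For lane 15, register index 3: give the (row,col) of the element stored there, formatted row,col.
lane 15: gr=3 (15/4), th=3 (15%4)
i=3: r=3+8=11, c=3*2+1=7

11,7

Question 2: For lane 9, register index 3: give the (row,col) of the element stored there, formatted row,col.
lane 9: gid=2 (9/4), tid=1 (9%4)
i=3: r=2+8=10, c=1*2+1=3

10,3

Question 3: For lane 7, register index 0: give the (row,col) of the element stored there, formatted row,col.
1,6

lane 7→7/4=1, 7 mod 4=3
i=0  r:1+0→1  c:2·3+0→6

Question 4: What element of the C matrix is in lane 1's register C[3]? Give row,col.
lane 1->1/4=0, 1 mod 4=1
i=3  r:0+8->8  c:2·1+1->3

8,3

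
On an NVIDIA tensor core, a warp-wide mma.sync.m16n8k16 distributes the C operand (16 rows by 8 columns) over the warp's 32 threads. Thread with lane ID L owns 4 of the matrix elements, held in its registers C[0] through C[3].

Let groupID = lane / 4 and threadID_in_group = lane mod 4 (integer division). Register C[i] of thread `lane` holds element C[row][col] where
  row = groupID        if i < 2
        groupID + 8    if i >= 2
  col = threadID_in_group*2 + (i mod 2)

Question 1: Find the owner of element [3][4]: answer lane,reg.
14,0

r:3=>grp=3,rB=0  c:4=>tig=2,lo=0
L=3*4+2=14  i=0*2+0=0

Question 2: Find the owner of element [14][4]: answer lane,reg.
26,2

r=14→G=6,rhi=1  c=4→T=2,p=0
L=6*4+2=26  i=1*2+0=2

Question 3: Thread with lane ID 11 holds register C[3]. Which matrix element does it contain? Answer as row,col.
10,7

11: gr=2,th=3
[3] (2+8,3*2+1) = (10,7)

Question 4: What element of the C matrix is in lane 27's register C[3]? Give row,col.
14,7

lane 27: gid=6 (27/4), tid=3 (27%4)
i=3: r=6+8=14, c=3*2+1=7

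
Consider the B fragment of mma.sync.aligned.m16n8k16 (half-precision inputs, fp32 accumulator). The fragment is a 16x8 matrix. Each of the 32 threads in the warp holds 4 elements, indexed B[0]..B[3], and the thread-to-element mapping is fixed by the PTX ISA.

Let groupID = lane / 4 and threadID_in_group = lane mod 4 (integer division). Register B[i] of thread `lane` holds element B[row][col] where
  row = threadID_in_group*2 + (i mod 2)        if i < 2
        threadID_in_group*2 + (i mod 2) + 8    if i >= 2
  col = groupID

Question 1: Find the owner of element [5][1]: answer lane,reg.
c=1⇒gr=1  r=5⇒Rb=0,th=2,odd=1
L=1*4+2=6  i=0*2+1=1

6,1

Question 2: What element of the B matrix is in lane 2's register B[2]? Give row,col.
12,0

2: g=0,t=2
[2] (2*2+0+8,0) = (12,0)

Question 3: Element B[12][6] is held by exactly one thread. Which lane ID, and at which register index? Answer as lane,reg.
26,2

c=6→G=6  r=12→rhi=1,T=2,p=0
L=6*4+2=26  i=1*2+0=2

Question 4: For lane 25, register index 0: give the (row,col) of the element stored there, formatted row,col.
2,6

25: G=6,T=1
[0] (1*2+0+0,6) = (2,6)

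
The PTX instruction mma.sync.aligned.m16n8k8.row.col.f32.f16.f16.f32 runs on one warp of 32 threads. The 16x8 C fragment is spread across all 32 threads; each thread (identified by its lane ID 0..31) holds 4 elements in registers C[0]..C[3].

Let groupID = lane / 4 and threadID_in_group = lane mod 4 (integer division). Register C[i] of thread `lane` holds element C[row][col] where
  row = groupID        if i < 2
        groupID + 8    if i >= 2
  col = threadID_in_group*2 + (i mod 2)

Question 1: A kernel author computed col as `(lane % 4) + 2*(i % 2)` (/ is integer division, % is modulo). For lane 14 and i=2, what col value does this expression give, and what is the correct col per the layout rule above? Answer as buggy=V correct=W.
buggy=2 correct=4

`(lane % 4) + 2*(i % 2)`[14,2]->2
14: g=3,t=2
[2] (3+8,2*2+0) = (11,4)
col: 2 vs 4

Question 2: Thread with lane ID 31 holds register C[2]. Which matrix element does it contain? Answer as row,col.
15,6

lane 31→31/4=7, 31 mod 4=3
i=2  r:7+8→15  c:2·3+0→6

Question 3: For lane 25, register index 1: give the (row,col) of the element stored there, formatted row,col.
L=25=>grp=25>>2=6, tig=25&3=1
[1]=>row 6+0=6  col 1·2+1=3

6,3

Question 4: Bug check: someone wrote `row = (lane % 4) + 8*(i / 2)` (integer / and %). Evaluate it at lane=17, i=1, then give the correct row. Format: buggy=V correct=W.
buggy=1 correct=4

`(lane % 4) + 8*(i / 2)`[17,1]->1
lane 17->17/4=4, 17 mod 4=1
i=1  r:4+0->4  c:2·1+1->3
row: 1 vs 4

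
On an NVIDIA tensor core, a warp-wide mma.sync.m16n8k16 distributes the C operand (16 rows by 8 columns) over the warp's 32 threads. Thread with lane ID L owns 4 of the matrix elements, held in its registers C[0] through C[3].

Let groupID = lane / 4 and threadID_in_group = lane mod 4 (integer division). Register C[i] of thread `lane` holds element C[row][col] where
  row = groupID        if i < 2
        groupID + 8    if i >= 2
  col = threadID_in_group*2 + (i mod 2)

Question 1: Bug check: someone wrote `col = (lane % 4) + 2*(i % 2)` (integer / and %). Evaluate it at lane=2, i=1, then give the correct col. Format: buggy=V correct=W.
buggy=4 correct=5

`(lane % 4) + 2*(i % 2)`[2,1]->4
L=2->gid=2>>2=0, tid=2&3=2
[1]->row 0+0=0  col 2·2+1=5
col: 4 vs 5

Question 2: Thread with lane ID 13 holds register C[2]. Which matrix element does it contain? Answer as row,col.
lane 13: grp=3 (13/4), tig=1 (13%4)
i=2: r=3+8=11, c=1*2+0=2

11,2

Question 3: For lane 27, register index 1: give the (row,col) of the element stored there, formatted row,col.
6,7

L=27⇒gr=27>>2=6, th=27&3=3
[1]⇒row 6+0=6  col 3·2+1=7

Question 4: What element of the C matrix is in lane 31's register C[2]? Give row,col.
15,6

lane 31->31/4=7, 31 mod 4=3
i=2  r:7+8->15  c:2·3+0->6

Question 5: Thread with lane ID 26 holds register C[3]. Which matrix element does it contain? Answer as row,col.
L=26->g=26>>2=6, t=26&3=2
[3]->row 6+8=14  col 2·2+1=5

14,5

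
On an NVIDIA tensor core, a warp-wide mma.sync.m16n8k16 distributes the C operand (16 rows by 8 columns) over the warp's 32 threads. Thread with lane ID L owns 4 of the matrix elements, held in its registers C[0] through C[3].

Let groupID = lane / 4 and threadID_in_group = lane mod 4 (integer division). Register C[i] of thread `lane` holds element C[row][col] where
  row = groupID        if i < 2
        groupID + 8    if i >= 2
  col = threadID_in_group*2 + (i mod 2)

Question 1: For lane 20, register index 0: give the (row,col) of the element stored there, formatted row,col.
lane 20: gid=5 (20/4), tid=0 (20%4)
i=0: r=5+0=5, c=0*2+0=0

5,0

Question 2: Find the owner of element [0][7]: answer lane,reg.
r: 0->gid=0,r8=0  c: 7->tid=3,i&1=1
L=0*4+3=3  i=0*2+1=1

3,1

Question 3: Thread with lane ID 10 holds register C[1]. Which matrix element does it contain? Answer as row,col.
2,5

lane 10: gr=2 (10/4), th=2 (10%4)
i=1: r=2+0=2, c=2*2+1=5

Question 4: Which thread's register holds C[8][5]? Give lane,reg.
r: 8->gid=0,r8=1  c: 5->tid=2,i&1=1
L=0*4+2=2  i=1*2+1=3

2,3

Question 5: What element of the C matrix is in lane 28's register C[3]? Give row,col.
L=28->g=28>>2=7, t=28&3=0
[3]->row 7+8=15  col 0·2+1=1

15,1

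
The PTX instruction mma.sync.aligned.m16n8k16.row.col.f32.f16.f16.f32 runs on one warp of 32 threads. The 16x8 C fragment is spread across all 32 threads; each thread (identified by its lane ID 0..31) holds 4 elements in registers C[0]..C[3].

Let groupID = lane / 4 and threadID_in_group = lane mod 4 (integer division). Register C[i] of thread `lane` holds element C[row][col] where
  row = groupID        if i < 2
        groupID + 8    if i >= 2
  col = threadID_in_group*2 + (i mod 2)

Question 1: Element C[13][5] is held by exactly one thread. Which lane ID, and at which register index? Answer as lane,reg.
22,3

r=13→G=5,rhi=1  c=5→T=2,p=1
L=5*4+2=22  i=1*2+1=3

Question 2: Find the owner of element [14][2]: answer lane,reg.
25,2

r=14⇒gr=6,Rb=1  c=2⇒th=1,odd=0
L=6*4+1=25  i=1*2+0=2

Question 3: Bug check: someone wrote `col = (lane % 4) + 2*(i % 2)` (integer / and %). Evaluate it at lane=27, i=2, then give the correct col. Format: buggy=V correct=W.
buggy=3 correct=6

`(lane % 4) + 2*(i % 2)`[27,2]⇒3
L=27⇒gr=27>>2=6, th=27&3=3
[2]⇒row 6+8=14  col 3·2+0=6
col: 3 vs 6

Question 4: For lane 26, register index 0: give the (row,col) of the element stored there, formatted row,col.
6,4

lane 26→26/4=6, 26 mod 4=2
i=0  r:6+0→6  c:2·2+0→4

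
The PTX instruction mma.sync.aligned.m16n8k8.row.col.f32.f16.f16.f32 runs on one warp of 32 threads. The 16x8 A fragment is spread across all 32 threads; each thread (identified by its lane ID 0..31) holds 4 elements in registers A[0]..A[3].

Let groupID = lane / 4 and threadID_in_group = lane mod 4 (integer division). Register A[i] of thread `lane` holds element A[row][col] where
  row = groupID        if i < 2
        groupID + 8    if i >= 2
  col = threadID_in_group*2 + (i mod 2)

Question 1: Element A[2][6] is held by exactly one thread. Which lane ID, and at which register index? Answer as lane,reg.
11,0

r:2=>grp=2,rB=0  c:6=>tig=3,lo=0
L=2*4+3=11  i=0*2+0=0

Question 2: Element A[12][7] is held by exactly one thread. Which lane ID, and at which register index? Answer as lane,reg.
19,3

r:12=>grp=4,rB=1  c:7=>tig=3,lo=1
L=4*4+3=19  i=1*2+1=3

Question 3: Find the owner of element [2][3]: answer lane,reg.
9,1

r=2⇒gr=2,Rb=0  c=3⇒th=1,odd=1
L=2*4+1=9  i=0*2+1=1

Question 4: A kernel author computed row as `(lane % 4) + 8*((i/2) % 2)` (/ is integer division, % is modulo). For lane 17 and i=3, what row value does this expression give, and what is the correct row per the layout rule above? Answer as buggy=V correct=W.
`(lane % 4) + 8*((i/2) % 2)`[17,3]->9
lane 17->17/4=4, 17 mod 4=1
i=3  r:4+8->12  c:2·1+1->3
row: 9 vs 12

buggy=9 correct=12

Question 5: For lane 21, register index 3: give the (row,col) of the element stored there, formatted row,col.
lane 21: grp=5 (21/4), tig=1 (21%4)
i=3: r=5+8=13, c=1*2+1=3

13,3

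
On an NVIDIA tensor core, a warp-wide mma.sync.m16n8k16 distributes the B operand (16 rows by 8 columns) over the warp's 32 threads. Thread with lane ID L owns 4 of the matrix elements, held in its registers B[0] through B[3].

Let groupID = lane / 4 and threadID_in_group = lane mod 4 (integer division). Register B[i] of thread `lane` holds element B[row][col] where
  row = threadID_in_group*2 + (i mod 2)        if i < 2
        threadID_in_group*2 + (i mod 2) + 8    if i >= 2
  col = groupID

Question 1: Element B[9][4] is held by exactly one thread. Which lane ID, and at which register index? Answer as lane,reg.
c:4=>grp=4  r:9=>rB=1,tig=0,lo=1
L=4*4+0=16  i=1*2+1=3

16,3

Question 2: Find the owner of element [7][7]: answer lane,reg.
c=7->g=7  r=7->rb=0,t=3,b0=1
L=7*4+3=31  i=0*2+1=1

31,1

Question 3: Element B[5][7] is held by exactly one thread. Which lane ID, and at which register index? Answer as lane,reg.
30,1

c:7=>grp=7  r:5=>rB=0,tig=2,lo=1
L=7*4+2=30  i=0*2+1=1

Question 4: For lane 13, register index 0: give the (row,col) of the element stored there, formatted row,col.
2,3

13: g=3,t=1
[0] (1*2+0+0,3) = (2,3)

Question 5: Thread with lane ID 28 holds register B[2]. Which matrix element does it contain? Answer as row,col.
28: G=7,T=0
[2] (0*2+0+8,7) = (8,7)

8,7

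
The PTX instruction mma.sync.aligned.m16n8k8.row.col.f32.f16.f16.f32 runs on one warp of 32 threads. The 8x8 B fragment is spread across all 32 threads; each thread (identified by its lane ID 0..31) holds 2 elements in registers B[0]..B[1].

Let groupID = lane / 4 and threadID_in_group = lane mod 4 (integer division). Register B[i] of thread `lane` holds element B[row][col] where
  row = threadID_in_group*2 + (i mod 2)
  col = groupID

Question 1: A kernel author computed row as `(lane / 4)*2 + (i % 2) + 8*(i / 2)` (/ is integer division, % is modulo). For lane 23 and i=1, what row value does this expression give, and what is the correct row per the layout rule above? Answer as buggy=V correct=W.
`(lane / 4)*2 + (i % 2) + 8*(i / 2)`[23,1]=>11
23: grp=5,tig=3
[1] (3*2+1,5) = (7,5)
row: 11 vs 7

buggy=11 correct=7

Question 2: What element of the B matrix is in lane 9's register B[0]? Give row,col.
lane 9: grp=2 (9/4), tig=1 (9%4)
i=0: r=1*2+0=2, c=grp=2

2,2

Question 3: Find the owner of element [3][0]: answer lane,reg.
1,1

c=0->g=0  r=3->t=1,b0=1
L=0*4+1=1  i=1=1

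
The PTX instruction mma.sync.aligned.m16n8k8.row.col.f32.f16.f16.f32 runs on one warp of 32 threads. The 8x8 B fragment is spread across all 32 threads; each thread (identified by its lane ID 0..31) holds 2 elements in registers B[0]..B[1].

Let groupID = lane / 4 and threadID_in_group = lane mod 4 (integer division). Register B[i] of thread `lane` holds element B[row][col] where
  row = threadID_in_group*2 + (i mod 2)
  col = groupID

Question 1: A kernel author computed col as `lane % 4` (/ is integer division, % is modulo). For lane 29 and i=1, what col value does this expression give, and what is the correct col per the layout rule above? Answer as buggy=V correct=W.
buggy=1 correct=7

`lane % 4`[29,1]→1
29: G=7,T=1
[1] (1*2+1,7) = (3,7)
col: 1 vs 7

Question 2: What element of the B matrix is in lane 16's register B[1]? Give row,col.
lane 16: G=4 (16/4), T=0 (16%4)
i=1: r=0*2+1=1, c=G=4

1,4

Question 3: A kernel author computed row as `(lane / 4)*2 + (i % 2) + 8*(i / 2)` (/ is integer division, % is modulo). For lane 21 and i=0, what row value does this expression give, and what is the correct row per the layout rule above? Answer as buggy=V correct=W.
buggy=10 correct=2

`(lane / 4)*2 + (i % 2) + 8*(i / 2)`[21,0]→10
lane 21: G=5 (21/4), T=1 (21%4)
i=0: r=1*2+0=2, c=G=5
row: 10 vs 2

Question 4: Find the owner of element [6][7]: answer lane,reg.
31,0

c:7=>grp=7  r:6=>tig=3,lo=0
L=7*4+3=31  i=0=0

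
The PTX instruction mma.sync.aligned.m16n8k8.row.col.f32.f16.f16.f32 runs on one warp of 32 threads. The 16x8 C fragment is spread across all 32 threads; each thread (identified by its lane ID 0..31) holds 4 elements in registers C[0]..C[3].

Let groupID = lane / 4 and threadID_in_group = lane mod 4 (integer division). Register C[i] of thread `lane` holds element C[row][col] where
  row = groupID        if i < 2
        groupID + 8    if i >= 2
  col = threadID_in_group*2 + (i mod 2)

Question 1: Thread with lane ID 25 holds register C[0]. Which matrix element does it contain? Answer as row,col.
L=25→G=25>>2=6, T=25&3=1
[0]→row 6+0=6  col 1·2+0=2

6,2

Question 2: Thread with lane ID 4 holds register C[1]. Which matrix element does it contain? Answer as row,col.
1,1

L=4=>grp=4>>2=1, tig=4&3=0
[1]=>row 1+0=1  col 0·2+1=1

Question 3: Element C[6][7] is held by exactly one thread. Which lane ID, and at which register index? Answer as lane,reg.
27,1

r=6⇒gr=6,Rb=0  c=7⇒th=3,odd=1
L=6*4+3=27  i=0*2+1=1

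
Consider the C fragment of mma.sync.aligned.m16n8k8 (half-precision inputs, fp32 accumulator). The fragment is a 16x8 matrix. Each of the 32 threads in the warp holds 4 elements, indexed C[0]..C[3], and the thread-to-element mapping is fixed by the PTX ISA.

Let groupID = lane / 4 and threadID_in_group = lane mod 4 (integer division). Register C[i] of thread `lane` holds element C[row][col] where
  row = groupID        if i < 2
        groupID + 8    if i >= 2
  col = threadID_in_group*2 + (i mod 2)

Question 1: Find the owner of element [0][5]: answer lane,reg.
r=0⇒gr=0,Rb=0  c=5⇒th=2,odd=1
L=0*4+2=2  i=0*2+1=1

2,1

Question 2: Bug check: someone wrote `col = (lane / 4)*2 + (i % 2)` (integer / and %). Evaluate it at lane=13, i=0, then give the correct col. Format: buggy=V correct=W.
`(lane / 4)*2 + (i % 2)`[13,0]=>6
L=13=>grp=13>>2=3, tig=13&3=1
[0]=>row 3+0=3  col 1·2+0=2
col: 6 vs 2

buggy=6 correct=2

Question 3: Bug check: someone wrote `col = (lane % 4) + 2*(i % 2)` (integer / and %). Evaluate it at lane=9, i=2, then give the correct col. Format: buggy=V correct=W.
buggy=1 correct=2

`(lane % 4) + 2*(i % 2)`[9,2]=>1
9: grp=2,tig=1
[2] (2+8,1*2+0) = (10,2)
col: 1 vs 2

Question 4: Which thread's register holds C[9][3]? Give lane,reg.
r=9->g=1,rb=1  c=3->t=1,b0=1
L=1*4+1=5  i=1*2+1=3

5,3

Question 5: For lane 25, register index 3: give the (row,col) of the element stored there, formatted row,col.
lane 25: gid=6 (25/4), tid=1 (25%4)
i=3: r=6+8=14, c=1*2+1=3

14,3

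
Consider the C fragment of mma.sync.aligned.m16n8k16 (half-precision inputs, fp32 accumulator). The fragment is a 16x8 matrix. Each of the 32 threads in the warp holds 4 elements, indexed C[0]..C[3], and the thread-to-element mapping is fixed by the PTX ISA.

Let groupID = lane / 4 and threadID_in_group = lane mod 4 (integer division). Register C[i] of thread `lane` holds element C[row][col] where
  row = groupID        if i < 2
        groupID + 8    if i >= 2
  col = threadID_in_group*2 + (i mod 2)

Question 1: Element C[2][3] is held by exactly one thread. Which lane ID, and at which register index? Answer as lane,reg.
9,1

r=2⇒gr=2,Rb=0  c=3⇒th=1,odd=1
L=2*4+1=9  i=0*2+1=1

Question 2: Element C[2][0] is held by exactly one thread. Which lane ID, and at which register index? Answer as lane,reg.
8,0

r:2=>grp=2,rB=0  c:0=>tig=0,lo=0
L=2*4+0=8  i=0*2+0=0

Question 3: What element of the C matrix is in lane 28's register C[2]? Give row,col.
28: gr=7,th=0
[2] (7+8,0*2+0) = (15,0)

15,0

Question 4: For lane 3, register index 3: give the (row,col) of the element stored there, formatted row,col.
8,7

L=3=>grp=3>>2=0, tig=3&3=3
[3]=>row 0+8=8  col 3·2+1=7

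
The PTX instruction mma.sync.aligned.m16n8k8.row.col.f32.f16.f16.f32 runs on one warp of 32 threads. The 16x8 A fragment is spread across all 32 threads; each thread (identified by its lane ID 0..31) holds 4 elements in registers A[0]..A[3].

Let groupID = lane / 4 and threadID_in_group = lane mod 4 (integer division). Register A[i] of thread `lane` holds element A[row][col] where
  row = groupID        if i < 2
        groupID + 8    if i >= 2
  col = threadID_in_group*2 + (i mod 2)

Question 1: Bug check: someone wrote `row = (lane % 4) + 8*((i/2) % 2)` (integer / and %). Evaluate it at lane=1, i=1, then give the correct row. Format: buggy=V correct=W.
`(lane % 4) + 8*((i/2) % 2)`[1,1]→1
lane 1→1/4=0, 1 mod 4=1
i=1  r:0+0→0  c:2·1+1→3
row: 1 vs 0

buggy=1 correct=0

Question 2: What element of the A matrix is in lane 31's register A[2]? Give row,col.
lane 31: g=7 (31/4), t=3 (31%4)
i=2: r=7+8=15, c=3*2+0=6

15,6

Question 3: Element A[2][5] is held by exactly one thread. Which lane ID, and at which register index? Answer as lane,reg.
10,1

r=2→G=2,rhi=0  c=5→T=2,p=1
L=2*4+2=10  i=0*2+1=1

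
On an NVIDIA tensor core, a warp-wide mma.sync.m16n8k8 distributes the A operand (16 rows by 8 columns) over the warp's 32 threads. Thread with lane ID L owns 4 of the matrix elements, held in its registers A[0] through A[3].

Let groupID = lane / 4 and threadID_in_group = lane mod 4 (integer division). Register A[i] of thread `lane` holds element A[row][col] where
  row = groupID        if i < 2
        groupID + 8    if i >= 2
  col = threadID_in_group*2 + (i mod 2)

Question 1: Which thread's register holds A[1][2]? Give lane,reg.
5,0

r=1→G=1,rhi=0  c=2→T=1,p=0
L=1*4+1=5  i=0*2+0=0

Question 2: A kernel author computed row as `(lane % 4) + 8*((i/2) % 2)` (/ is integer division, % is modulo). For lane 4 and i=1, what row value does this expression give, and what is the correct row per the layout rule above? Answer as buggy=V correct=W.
`(lane % 4) + 8*((i/2) % 2)`[4,1]->0
L=4->gid=4>>2=1, tid=4&3=0
[1]->row 1+0=1  col 0·2+1=1
row: 0 vs 1

buggy=0 correct=1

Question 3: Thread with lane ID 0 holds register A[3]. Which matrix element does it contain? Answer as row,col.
lane 0: g=0 (0/4), t=0 (0%4)
i=3: r=0+8=8, c=0*2+1=1

8,1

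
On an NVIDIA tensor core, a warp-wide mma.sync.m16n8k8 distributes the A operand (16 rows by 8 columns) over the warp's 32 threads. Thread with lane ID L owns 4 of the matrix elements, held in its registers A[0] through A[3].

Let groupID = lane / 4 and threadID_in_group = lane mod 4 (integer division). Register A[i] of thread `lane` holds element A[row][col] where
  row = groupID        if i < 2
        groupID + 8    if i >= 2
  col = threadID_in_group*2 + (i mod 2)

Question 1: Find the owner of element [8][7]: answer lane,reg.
3,3

r=8→G=0,rhi=1  c=7→T=3,p=1
L=0*4+3=3  i=1*2+1=3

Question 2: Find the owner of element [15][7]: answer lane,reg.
31,3

r: 15->gid=7,r8=1  c: 7->tid=3,i&1=1
L=7*4+3=31  i=1*2+1=3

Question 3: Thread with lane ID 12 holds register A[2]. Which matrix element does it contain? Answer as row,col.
11,0

L=12⇒gr=12>>2=3, th=12&3=0
[2]⇒row 3+8=11  col 0·2+0=0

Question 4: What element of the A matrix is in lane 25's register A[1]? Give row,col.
25: gr=6,th=1
[1] (6+0,1*2+1) = (6,3)

6,3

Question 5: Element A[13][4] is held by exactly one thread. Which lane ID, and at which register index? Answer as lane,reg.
22,2

r=13→G=5,rhi=1  c=4→T=2,p=0
L=5*4+2=22  i=1*2+0=2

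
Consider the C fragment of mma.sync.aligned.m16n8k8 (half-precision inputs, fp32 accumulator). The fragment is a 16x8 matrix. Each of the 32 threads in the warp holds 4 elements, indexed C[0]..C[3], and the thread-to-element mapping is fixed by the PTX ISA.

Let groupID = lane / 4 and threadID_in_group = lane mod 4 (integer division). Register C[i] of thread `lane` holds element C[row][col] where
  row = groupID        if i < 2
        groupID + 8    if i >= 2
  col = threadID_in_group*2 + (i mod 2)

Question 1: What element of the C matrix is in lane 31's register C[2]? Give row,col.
15,6

31: grp=7,tig=3
[2] (7+8,3*2+0) = (15,6)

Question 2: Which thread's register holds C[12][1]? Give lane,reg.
16,3

r=12⇒gr=4,Rb=1  c=1⇒th=0,odd=1
L=4*4+0=16  i=1*2+1=3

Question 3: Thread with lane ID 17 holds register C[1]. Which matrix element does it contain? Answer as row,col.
4,3

L=17→G=17>>2=4, T=17&3=1
[1]→row 4+0=4  col 1·2+1=3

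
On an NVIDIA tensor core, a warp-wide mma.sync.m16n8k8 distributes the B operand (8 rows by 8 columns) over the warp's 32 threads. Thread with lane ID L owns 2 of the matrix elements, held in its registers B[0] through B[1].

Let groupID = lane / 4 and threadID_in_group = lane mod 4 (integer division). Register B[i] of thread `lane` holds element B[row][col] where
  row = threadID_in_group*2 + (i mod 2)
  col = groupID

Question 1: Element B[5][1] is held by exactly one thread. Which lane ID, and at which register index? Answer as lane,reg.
c:1=>grp=1  r:5=>tig=2,lo=1
L=1*4+2=6  i=1=1

6,1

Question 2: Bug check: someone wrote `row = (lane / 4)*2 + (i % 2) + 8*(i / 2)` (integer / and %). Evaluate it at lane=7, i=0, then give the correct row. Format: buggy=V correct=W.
buggy=2 correct=6

`(lane / 4)*2 + (i % 2) + 8*(i / 2)`[7,0]→2
lane 7: G=1 (7/4), T=3 (7%4)
i=0: r=3*2+0=6, c=G=1
row: 2 vs 6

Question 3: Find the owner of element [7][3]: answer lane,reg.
c=3→G=3  r=7→T=3,p=1
L=3*4+3=15  i=1=1

15,1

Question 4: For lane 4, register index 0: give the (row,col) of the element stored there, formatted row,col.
4: gid=1,tid=0
[0] (0*2+0,1) = (0,1)

0,1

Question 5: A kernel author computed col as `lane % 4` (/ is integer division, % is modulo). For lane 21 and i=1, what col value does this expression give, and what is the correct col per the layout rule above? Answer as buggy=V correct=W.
buggy=1 correct=5

`lane % 4`[21,1]⇒1
L=21⇒gr=21>>2=5, th=21&3=1
[1]⇒row 1·2+1=3  col gr=5
col: 1 vs 5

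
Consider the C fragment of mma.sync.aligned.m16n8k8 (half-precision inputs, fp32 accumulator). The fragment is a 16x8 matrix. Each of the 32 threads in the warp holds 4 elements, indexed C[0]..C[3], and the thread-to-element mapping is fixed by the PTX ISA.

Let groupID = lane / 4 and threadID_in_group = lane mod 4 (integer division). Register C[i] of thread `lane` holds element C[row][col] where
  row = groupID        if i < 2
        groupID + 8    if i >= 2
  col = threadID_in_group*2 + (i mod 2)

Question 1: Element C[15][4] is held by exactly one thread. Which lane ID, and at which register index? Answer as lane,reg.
30,2

r=15->g=7,rb=1  c=4->t=2,b0=0
L=7*4+2=30  i=1*2+0=2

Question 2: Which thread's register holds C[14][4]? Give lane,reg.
26,2

r: 14->gid=6,r8=1  c: 4->tid=2,i&1=0
L=6*4+2=26  i=1*2+0=2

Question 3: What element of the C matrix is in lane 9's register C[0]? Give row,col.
lane 9: g=2 (9/4), t=1 (9%4)
i=0: r=2+0=2, c=1*2+0=2

2,2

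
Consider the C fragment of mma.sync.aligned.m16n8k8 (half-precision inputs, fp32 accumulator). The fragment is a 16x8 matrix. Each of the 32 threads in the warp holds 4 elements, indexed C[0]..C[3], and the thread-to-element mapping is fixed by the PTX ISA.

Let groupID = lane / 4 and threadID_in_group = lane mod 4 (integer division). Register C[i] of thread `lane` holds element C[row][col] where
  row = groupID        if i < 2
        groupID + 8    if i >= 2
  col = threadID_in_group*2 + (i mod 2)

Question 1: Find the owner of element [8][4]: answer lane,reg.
2,2

r=8→G=0,rhi=1  c=4→T=2,p=0
L=0*4+2=2  i=1*2+0=2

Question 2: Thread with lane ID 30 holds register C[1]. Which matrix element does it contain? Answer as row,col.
7,5

L=30⇒gr=30>>2=7, th=30&3=2
[1]⇒row 7+0=7  col 2·2+1=5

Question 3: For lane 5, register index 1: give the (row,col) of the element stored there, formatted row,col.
1,3

lane 5=>5/4=1, 5 mod 4=1
i=1  r:1+0=>1  c:2·1+1=>3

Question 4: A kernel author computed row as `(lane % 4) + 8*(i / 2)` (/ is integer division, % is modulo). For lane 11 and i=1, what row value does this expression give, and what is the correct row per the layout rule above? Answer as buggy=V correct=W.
buggy=3 correct=2

`(lane % 4) + 8*(i / 2)`[11,1]=>3
11: grp=2,tig=3
[1] (2+0,3*2+1) = (2,7)
row: 3 vs 2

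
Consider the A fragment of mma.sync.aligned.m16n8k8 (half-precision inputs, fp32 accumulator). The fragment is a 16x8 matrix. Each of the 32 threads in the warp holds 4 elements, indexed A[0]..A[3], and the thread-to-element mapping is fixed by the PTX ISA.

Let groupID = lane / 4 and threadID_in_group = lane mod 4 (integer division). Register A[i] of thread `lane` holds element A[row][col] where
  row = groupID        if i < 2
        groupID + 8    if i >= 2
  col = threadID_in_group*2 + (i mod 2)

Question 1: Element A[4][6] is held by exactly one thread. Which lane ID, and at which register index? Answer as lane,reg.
19,0

r=4→G=4,rhi=0  c=6→T=3,p=0
L=4*4+3=19  i=0*2+0=0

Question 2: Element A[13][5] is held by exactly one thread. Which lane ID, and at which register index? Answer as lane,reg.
22,3

r=13→G=5,rhi=1  c=5→T=2,p=1
L=5*4+2=22  i=1*2+1=3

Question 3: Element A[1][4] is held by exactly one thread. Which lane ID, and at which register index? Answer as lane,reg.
r=1→G=1,rhi=0  c=4→T=2,p=0
L=1*4+2=6  i=0*2+0=0

6,0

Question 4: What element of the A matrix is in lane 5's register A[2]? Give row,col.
lane 5: gid=1 (5/4), tid=1 (5%4)
i=2: r=1+8=9, c=1*2+0=2

9,2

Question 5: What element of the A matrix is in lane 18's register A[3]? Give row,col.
12,5

L=18=>grp=18>>2=4, tig=18&3=2
[3]=>row 4+8=12  col 2·2+1=5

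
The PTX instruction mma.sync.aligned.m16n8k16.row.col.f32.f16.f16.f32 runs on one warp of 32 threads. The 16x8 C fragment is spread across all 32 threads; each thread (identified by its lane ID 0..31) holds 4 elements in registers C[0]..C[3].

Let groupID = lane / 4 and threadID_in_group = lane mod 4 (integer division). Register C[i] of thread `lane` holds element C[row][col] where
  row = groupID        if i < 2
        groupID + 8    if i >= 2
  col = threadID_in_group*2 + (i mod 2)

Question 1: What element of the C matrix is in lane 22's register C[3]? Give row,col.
lane 22=>22/4=5, 22 mod 4=2
i=3  r:5+8=>13  c:2·2+1=>5

13,5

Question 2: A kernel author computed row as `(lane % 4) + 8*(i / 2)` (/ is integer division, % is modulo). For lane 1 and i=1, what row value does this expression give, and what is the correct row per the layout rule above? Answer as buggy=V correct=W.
buggy=1 correct=0

`(lane % 4) + 8*(i / 2)`[1,1]⇒1
lane 1⇒1/4=0, 1 mod 4=1
i=1  r:0+0⇒0  c:2·1+1⇒3
row: 1 vs 0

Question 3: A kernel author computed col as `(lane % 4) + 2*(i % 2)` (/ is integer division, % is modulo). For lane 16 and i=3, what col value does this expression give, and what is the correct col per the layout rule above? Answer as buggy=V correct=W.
buggy=2 correct=1

`(lane % 4) + 2*(i % 2)`[16,3]=>2
L=16=>grp=16>>2=4, tig=16&3=0
[3]=>row 4+8=12  col 0·2+1=1
col: 2 vs 1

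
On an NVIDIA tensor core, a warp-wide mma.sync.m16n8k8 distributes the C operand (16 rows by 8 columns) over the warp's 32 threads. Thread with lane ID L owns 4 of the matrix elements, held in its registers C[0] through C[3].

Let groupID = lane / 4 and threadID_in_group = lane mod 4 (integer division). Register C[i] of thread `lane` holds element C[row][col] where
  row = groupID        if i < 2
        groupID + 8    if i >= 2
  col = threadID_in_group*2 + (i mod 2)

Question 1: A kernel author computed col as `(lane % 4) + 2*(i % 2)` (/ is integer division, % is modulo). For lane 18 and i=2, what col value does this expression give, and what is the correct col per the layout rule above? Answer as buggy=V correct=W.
`(lane % 4) + 2*(i % 2)`[18,2]=>2
lane 18: grp=4 (18/4), tig=2 (18%4)
i=2: r=4+8=12, c=2*2+0=4
col: 2 vs 4

buggy=2 correct=4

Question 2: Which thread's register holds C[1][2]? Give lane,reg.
r: 1->gid=1,r8=0  c: 2->tid=1,i&1=0
L=1*4+1=5  i=0*2+0=0

5,0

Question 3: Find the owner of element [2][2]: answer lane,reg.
9,0

r: 2->gid=2,r8=0  c: 2->tid=1,i&1=0
L=2*4+1=9  i=0*2+0=0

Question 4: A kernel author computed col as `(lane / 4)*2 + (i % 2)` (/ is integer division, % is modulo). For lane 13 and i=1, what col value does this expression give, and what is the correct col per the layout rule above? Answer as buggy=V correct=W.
`(lane / 4)*2 + (i % 2)`[13,1]→7
lane 13: G=3 (13/4), T=1 (13%4)
i=1: r=3+0=3, c=1*2+1=3
col: 7 vs 3

buggy=7 correct=3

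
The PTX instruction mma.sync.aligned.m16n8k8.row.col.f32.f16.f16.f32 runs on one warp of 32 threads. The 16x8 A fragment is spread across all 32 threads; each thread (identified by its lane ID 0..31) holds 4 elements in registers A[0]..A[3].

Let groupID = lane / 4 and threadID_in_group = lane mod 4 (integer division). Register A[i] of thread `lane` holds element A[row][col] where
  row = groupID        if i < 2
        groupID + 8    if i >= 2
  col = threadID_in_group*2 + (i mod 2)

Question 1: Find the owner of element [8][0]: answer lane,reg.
0,2

r=8⇒gr=0,Rb=1  c=0⇒th=0,odd=0
L=0*4+0=0  i=1*2+0=2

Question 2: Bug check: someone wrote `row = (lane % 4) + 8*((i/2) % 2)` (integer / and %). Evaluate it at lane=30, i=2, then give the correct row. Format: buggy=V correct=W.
buggy=10 correct=15

`(lane % 4) + 8*((i/2) % 2)`[30,2]->10
lane 30: g=7 (30/4), t=2 (30%4)
i=2: r=7+8=15, c=2*2+0=4
row: 10 vs 15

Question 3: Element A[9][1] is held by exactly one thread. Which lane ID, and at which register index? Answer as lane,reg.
4,3

r=9→G=1,rhi=1  c=1→T=0,p=1
L=1*4+0=4  i=1*2+1=3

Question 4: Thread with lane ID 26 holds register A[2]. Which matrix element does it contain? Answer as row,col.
26: g=6,t=2
[2] (6+8,2*2+0) = (14,4)

14,4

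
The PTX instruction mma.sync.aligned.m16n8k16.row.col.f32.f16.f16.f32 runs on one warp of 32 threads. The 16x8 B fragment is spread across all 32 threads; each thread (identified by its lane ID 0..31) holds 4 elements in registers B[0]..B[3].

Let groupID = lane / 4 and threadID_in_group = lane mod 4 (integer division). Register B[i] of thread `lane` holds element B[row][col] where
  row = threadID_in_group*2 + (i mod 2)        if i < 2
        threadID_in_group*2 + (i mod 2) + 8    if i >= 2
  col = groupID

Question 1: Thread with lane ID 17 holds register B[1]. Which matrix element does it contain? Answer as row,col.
3,4

L=17⇒gr=17>>2=4, th=17&3=1
[1]⇒row 1·2+1+0=3  col gr=4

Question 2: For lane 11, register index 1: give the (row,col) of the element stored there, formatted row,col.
lane 11: grp=2 (11/4), tig=3 (11%4)
i=1: r=3*2+1+0=7, c=grp=2

7,2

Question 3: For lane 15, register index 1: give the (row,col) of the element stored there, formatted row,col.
7,3

L=15→G=15>>2=3, T=15&3=3
[1]→row 3·2+1+0=7  col G=3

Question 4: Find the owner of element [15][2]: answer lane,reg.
c: 2->gid=2  r: 15->r8=1,tid=3,i&1=1
L=2*4+3=11  i=1*2+1=3

11,3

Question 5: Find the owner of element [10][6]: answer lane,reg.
c=6→G=6  r=10→rhi=1,T=1,p=0
L=6*4+1=25  i=1*2+0=2

25,2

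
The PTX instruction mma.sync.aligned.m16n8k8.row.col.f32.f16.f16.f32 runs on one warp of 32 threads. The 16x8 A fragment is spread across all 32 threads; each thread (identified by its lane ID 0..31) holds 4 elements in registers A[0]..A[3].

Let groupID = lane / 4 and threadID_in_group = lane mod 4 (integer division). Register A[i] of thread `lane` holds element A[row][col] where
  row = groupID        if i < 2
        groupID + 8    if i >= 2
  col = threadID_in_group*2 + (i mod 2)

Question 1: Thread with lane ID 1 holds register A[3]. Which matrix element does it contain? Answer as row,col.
1: g=0,t=1
[3] (0+8,1*2+1) = (8,3)

8,3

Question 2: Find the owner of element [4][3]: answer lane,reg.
r: 4->gid=4,r8=0  c: 3->tid=1,i&1=1
L=4*4+1=17  i=0*2+1=1

17,1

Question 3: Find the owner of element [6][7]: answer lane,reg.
27,1

r: 6->gid=6,r8=0  c: 7->tid=3,i&1=1
L=6*4+3=27  i=0*2+1=1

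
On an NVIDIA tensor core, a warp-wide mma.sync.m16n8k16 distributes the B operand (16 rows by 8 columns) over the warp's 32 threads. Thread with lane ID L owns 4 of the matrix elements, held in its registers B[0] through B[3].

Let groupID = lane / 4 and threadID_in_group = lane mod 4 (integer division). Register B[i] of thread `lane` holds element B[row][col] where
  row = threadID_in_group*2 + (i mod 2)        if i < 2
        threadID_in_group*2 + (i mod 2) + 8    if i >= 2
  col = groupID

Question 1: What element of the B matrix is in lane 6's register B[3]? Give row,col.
13,1

lane 6: gr=1 (6/4), th=2 (6%4)
i=3: r=2*2+1+8=13, c=gr=1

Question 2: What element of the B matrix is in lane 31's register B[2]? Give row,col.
L=31->gid=31>>2=7, tid=31&3=3
[2]->row 3·2+0+8=14  col gid=7

14,7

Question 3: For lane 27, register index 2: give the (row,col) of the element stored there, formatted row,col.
14,6

lane 27⇒27/4=6, 27 mod 4=3
i=2  r:2·3+0+8⇒14  c:6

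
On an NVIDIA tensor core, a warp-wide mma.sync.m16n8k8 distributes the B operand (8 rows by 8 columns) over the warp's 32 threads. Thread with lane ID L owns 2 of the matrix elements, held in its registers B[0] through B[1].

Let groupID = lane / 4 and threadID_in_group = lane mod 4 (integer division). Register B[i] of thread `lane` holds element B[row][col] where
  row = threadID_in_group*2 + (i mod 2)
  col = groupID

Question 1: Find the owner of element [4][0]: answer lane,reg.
2,0

c=0⇒gr=0  r=4⇒th=2,odd=0
L=0*4+2=2  i=0=0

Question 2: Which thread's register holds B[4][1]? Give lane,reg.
6,0

c:1=>grp=1  r:4=>tig=2,lo=0
L=1*4+2=6  i=0=0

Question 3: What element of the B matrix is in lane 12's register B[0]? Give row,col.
0,3

lane 12: G=3 (12/4), T=0 (12%4)
i=0: r=0*2+0=0, c=G=3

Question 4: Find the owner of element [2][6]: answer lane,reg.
c=6->g=6  r=2->t=1,b0=0
L=6*4+1=25  i=0=0

25,0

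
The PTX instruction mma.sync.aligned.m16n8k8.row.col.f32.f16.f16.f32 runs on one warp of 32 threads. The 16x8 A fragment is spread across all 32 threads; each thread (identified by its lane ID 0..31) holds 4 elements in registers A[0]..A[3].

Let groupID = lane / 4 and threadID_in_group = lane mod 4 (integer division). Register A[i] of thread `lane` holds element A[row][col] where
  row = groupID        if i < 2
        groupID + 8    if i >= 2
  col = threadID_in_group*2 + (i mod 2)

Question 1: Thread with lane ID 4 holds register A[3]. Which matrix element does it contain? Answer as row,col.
9,1

L=4->g=4>>2=1, t=4&3=0
[3]->row 1+8=9  col 0·2+1=1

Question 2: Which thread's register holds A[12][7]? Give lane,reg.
19,3

r=12->g=4,rb=1  c=7->t=3,b0=1
L=4*4+3=19  i=1*2+1=3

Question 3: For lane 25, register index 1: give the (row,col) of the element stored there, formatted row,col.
6,3

lane 25: G=6 (25/4), T=1 (25%4)
i=1: r=6+0=6, c=1*2+1=3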